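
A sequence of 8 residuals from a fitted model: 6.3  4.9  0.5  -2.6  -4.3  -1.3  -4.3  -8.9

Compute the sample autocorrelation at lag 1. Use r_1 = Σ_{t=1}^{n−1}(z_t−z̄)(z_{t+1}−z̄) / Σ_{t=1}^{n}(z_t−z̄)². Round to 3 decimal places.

0.467

Mean z̄ = (6.3 + 4.9 + 0.5 − 2.6 − 4.3 − 1.3 − 4.3 − 8.9)/8 = -1.2125
Deviations from mean: 7.5125, 6.1125, 1.7125, -1.3875, -3.0875, -0.0875, -3.0875, -7.6875
Numerator Σ_{t=1}^{7}(z_t−z̄)(z_{t+1}−z̄) = 82.5711
Denominator Σ(z_t−z̄)² = 176.8288
r_1 = 82.5711 / 176.8288 = 0.467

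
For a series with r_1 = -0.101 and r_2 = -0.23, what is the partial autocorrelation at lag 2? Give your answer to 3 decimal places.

φ_{22} = (r_2 − r_1²) / (1 − r_1²)
r_1² = (-0.101)² = 0.010201
Numerator = -0.23 − 0.0102 = -0.2402; denominator = 1 − 0.0102 = 0.9898
φ_{22} = -0.2402 / 0.9898 = -0.243

-0.243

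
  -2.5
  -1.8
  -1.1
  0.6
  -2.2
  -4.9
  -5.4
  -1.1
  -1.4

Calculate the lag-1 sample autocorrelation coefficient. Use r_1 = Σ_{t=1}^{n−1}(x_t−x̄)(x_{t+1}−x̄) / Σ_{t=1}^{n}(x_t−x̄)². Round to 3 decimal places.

Mean x̄ = (-2.5 − 1.8 − 1.1 + 0.6 − 2.2 − 4.9 − 5.4 − 1.1 − 1.4)/9 = -2.2000
Numerator Σ_{t=1}^{8}(x_t−x̄)(x_{t+1}−x̄) = 9.4000
Denominator Σ(x_t−x̄)² = 28.6800
r_1 = 9.4000 / 28.6800 = 0.328

0.328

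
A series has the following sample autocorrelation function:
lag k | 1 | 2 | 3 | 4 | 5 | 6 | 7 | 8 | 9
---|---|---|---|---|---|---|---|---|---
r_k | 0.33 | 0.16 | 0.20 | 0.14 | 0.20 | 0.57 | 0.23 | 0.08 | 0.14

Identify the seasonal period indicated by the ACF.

6

The largest autocorrelation is r_6 = 0.57; the remaining lags stay at or below 0.33. The elevated value at lag 1 (0.33), dropping to 0.16 at lag 2, reflects decaying short-term dependence rather than seasonality.
The dominant spike at lag 6 indicates a seasonal period of 6.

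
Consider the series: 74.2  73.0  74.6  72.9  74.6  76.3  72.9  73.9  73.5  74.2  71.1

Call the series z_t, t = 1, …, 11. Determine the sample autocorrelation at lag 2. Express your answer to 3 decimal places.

0.011

Mean z̄ = (74.2 + 73.0 + 74.6 + 72.9 + 74.6 + 76.3 + 72.9 + 73.9 + 73.5 + 74.2 + 71.1)/11 = 73.7455
Numerator Σ_{t=1}^{9}(z_t−z̄)(z_{t+2}−z̄) = 0.1886
Denominator Σ(z_t−z̄)² = 17.4673
r_2 = 0.1886 / 17.4673 = 0.011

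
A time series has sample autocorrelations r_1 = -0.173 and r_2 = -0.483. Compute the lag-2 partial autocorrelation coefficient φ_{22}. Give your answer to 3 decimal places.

φ_{22} = (r_2 − r_1²) / (1 − r_1²)
r_1² = (-0.173)² = 0.029929
Numerator = -0.483 − 0.0299 = -0.5129; denominator = 1 − 0.0299 = 0.9701
φ_{22} = -0.5129 / 0.9701 = -0.529

-0.529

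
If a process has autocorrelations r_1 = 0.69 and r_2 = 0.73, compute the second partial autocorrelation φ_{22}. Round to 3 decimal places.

0.485

φ_{22} = (r_2 − r_1²) / (1 − r_1²)
r_1² = (0.69)² = 0.4761
Numerator = 0.73 − 0.4761 = 0.2539; denominator = 1 − 0.4761 = 0.5239
φ_{22} = 0.2539 / 0.5239 = 0.485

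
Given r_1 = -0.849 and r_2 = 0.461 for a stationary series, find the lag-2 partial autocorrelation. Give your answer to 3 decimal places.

φ_{22} = (r_2 − r_1²) / (1 − r_1²)
r_1² = (-0.849)² = 0.720801
Numerator = 0.461 − 0.7208 = -0.2598; denominator = 1 − 0.7208 = 0.2792
φ_{22} = -0.2598 / 0.2792 = -0.931

-0.931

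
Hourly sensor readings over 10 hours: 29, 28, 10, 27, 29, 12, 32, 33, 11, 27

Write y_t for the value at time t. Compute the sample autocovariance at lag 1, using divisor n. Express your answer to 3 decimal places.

-30.504

Mean ȳ = (29 + 28 + 10 + 27 + 29 + 12 + 32 + 33 + 11 + 27)/10 = 23.8000
Σ_{t=1}^{9}(y_t−ȳ)(y_{t+1}−ȳ) = -305.0400
γ_1 = -305.0400 / 10 = -30.504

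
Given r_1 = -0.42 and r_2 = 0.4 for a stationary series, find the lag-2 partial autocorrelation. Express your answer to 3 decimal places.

0.271

φ_{22} = (r_2 − r_1²) / (1 − r_1²)
r_1² = (-0.42)² = 0.1764
Numerator = 0.4 − 0.1764 = 0.2236; denominator = 1 − 0.1764 = 0.8236
φ_{22} = 0.2236 / 0.8236 = 0.271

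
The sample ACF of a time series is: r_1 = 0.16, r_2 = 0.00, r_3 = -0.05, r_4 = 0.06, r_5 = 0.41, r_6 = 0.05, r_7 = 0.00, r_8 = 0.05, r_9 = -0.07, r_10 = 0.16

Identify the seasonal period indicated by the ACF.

The largest autocorrelation is r_5 = 0.41; the remaining lags stay at or below 0.16.
The dominant spike at lag 5 indicates a seasonal period of 5.

5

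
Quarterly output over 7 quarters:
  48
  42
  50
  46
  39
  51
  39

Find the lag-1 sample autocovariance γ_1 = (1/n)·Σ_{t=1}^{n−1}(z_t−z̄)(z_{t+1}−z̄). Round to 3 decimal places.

Mean z̄ = (48 + 42 + 50 + 46 + 39 + 51 + 39)/7 = 45.0000
Σ_{t=1}^{6}(z_t−z̄)(z_{t+1}−z̄) = -97.0000
γ_1 = -97.0000 / 7 = -13.857

-13.857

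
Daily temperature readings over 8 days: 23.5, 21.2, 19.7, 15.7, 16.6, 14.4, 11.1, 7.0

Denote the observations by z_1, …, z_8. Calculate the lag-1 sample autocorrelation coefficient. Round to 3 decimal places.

Mean z̄ = (23.5 + 21.2 + 19.7 + 15.7 + 16.6 + 14.4 + 11.1 + 7.0)/8 = 16.1500
Deviations from mean: 7.3500, 5.0500, 3.5500, -0.4500, 0.4500, -1.7500, -5.0500, -9.1500
Σ(z_t−z̄)(z_{t+1}−z̄) = (37.1175) + (17.9275) + (-1.5975) + (-0.2025) + (-0.7875) + (8.8375) + (46.2075) = 107.5025
Denominator Σ(z_t−z̄)² = 204.8200
r_1 = 107.5025 / 204.8200 = 0.525

0.525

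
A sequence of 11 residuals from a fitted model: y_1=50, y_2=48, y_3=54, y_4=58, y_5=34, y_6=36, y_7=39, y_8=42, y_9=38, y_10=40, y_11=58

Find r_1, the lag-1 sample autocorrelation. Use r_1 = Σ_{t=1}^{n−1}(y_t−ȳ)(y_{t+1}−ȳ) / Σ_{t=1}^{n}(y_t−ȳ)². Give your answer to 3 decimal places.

Mean ȳ = (50 + 48 + 54 + 58 + 34 + 36 + 39 + 42 + 38 + 40 + 58)/11 = 45.1818
Numerator Σ_{t=1}^{10}(y_t−ȳ)(y_{t+1}−ȳ) = 180.8760
Denominator Σ(y_t−ȳ)² = 773.6364
r_1 = 180.8760 / 773.6364 = 0.234

0.234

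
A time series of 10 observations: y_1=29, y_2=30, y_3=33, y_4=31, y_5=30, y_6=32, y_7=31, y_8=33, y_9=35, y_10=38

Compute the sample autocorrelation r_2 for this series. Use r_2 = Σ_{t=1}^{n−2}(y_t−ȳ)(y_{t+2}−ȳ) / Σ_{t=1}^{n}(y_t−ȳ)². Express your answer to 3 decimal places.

Mean ȳ = (29 + 30 + 33 + 31 + 30 + 32 + 31 + 33 + 35 + 38)/10 = 32.2000
Numerator Σ_{t=1}^{8}(y_t−ȳ)(y_{t+2}−ȳ) = 2.3200
Denominator Σ(y_t−ȳ)² = 65.6000
r_2 = 2.3200 / 65.6000 = 0.035

0.035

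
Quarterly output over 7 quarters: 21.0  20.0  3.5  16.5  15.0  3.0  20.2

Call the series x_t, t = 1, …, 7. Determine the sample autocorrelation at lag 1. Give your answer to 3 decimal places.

-0.337

Mean x̄ = (21.0 + 20.0 + 3.5 + 16.5 + 15.0 + 3.0 + 20.2)/7 = 14.1714
Deviations from mean: 6.8286, 5.8286, -10.6714, 2.3286, 0.8286, -11.1714, 6.0286
Σ(x_t−x̄)(x_{t+1}−x̄) = (39.8008) + (-62.1992) + (-24.8492) + (1.9294) + (-9.2563) + (-67.3478) = -121.9222
Denominator Σ(x_t−x̄)² = 361.7343
r_1 = -121.9222 / 361.7343 = -0.337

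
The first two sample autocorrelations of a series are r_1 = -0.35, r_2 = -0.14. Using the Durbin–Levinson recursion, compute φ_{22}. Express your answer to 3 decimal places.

φ_{22} = (r_2 − r_1²) / (1 − r_1²)
r_1² = (-0.35)² = 0.1225
Numerator = -0.14 − 0.1225 = -0.2625; denominator = 1 − 0.1225 = 0.8775
φ_{22} = -0.2625 / 0.8775 = -0.299

-0.299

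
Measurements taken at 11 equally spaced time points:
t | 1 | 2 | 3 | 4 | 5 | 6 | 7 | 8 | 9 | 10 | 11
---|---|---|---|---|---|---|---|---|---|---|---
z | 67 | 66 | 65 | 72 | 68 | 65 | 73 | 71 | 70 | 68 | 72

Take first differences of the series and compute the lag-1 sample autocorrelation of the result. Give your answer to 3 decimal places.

First differences Δz: -1, -1, 7, -4, -3, 8, -2, -1, -2, 4
Mean of differences = 0.5000
Numerator Σ(Δz_t−Δz̄)(Δz_{t+1}−Δz̄) = -67.2500
Denominator Σ(Δz_t−Δz̄)² = 162.5000
r_1(Δz) = -67.2500 / 162.5000 = -0.414

-0.414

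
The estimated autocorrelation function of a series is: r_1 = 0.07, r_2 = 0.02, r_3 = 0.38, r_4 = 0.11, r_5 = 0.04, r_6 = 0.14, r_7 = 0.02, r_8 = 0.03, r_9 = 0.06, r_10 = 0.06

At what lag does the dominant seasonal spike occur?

3

The largest autocorrelation is r_3 = 0.38; the remaining lags stay at or below 0.14.
The dominant spike at lag 3 indicates a seasonal period of 3.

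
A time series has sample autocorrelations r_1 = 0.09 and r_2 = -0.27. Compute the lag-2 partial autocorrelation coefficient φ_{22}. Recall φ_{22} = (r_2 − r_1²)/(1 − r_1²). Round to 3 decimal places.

φ_{22} = (r_2 − r_1²) / (1 − r_1²)
r_1² = (0.09)² = 0.0081
Numerator = -0.27 − 0.0081 = -0.2781; denominator = 1 − 0.0081 = 0.9919
φ_{22} = -0.2781 / 0.9919 = -0.280

-0.280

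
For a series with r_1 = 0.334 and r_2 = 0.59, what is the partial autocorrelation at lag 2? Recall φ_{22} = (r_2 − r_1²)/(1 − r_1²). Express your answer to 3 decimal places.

0.539

φ_{22} = (r_2 − r_1²) / (1 − r_1²)
r_1² = (0.334)² = 0.111556
Numerator = 0.59 − 0.1116 = 0.4784; denominator = 1 − 0.1116 = 0.8884
φ_{22} = 0.4784 / 0.8884 = 0.539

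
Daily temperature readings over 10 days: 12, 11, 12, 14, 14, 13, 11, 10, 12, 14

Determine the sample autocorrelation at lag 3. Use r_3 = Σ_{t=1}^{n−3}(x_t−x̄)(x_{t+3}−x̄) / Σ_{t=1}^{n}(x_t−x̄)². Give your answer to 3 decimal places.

Mean x̄ = (12 + 11 + 12 + 14 + 14 + 13 + 11 + 10 + 12 + 14)/10 = 12.3000
Σ(x_t−x̄)(x_{t+3}−x̄) = (-0.5100) + (-2.2100) + (-0.2100) + (-2.2100) + (-3.9100) + (-0.2100) + (-2.2100) = -11.4700
Denominator Σ(x_t−x̄)² = 18.1000
r_3 = -11.4700 / 18.1000 = -0.634

-0.634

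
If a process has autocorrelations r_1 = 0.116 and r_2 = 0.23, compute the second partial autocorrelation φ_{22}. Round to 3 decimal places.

φ_{22} = (r_2 − r_1²) / (1 − r_1²)
r_1² = (0.116)² = 0.013456
Numerator = 0.23 − 0.0135 = 0.2165; denominator = 1 − 0.0135 = 0.9865
φ_{22} = 0.2165 / 0.9865 = 0.219

0.219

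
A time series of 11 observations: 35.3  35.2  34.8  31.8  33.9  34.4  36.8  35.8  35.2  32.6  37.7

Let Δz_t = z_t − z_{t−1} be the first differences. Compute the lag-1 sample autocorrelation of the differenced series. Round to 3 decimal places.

First differences Δz: -0.1, -0.4, -3.0, 2.1, 0.5, 2.4, -1.0, -0.6, -2.6, 5.1
Mean of differences = 0.2400
Numerator Σ(Δz_t−Δz̄)(Δz_{t+1}−Δz̄) = -15.7436
Denominator Σ(Δz_t−Δz̄)² = 53.1440
r_1(Δz) = -15.7436 / 53.1440 = -0.296

-0.296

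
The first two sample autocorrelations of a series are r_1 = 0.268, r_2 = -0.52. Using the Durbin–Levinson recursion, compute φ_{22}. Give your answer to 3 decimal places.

φ_{22} = (r_2 − r_1²) / (1 − r_1²)
r_1² = (0.268)² = 0.071824
Numerator = -0.52 − 0.0718 = -0.5918; denominator = 1 − 0.0718 = 0.9282
φ_{22} = -0.5918 / 0.9282 = -0.638

-0.638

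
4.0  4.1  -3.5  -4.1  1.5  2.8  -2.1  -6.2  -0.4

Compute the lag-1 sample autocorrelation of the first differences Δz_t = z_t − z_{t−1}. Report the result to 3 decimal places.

-0.051

First differences Δz: 0.1, -7.6, -0.6, 5.6, 1.3, -4.9, -4.1, 5.8
Mean of differences = -0.5500
Numerator Σ(Δz_t−Δz̄)(Δz_{t+1}−Δz̄) = -8.3075
Denominator Σ(Δz_t−Δz̄)² = 163.2200
r_1(Δz) = -8.3075 / 163.2200 = -0.051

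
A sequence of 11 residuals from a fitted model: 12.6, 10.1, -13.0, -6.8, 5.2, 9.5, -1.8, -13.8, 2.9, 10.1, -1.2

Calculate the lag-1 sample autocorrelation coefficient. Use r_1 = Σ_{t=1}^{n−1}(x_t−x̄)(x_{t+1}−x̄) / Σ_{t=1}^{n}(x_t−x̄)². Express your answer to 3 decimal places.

0.089

Mean x̄ = (12.6 + 10.1 − 13.0 − 6.8 + 5.2 + 9.5 − 1.8 − 13.8 + 2.9 + 10.1 − 1.2)/11 = 1.2545
Numerator Σ_{t=1}^{10}(x_t−x̄)(x_{t+1}−x̄) = 78.7052
Denominator Σ(x_t−x̄)² = 881.5273
r_1 = 78.7052 / 881.5273 = 0.089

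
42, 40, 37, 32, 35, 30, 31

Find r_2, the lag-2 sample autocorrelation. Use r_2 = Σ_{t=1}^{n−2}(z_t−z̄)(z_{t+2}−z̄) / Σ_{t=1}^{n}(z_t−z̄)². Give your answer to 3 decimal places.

Mean z̄ = (42 + 40 + 37 + 32 + 35 + 30 + 31)/7 = 35.2857
Deviations from mean: 6.7143, 4.7143, 1.7143, -3.2857, -0.2857, -5.2857, -4.2857
Σ(z_t−z̄)(z_{t+2}−z̄) = (11.5102) + (-15.4898) + (-0.4898) + (17.3673) + (1.2245) = 14.1224
Denominator Σ(z_t−z̄)² = 127.4286
r_2 = 14.1224 / 127.4286 = 0.111

0.111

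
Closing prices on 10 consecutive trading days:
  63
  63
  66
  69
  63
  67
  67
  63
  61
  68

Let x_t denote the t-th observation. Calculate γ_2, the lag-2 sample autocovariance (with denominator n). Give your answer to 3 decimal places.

Mean x̄ = (63 + 63 + 66 + 69 + 63 + 67 + 67 + 63 + 61 + 68)/10 = 65.0000
Σ_{t=1}^{8}(x_t−x̄)(x_{t+2}−x̄) = -26.0000
γ_2 = -26.0000 / 10 = -2.600

-2.600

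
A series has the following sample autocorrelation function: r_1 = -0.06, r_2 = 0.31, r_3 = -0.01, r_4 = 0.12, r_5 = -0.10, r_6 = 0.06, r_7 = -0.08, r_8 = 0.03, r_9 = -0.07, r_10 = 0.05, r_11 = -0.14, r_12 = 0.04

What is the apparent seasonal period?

The largest autocorrelation is r_2 = 0.31; the remaining lags stay at or below 0.12.
The dominant spike at lag 2 indicates a seasonal period of 2.

2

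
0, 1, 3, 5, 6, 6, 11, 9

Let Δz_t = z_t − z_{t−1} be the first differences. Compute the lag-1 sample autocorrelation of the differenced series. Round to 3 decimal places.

First differences Δz: 1, 2, 2, 1, 0, 5, -2
Mean of differences = 1.2857
Numerator Σ(Δz_t−Δz̄)(Δz_{t+1}−Δz̄) = -16.5102
Denominator Σ(Δz_t−Δz̄)² = 27.4286
r_1(Δz) = -16.5102 / 27.4286 = -0.602

-0.602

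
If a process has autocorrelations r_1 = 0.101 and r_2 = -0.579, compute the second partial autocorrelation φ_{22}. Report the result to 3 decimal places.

φ_{22} = (r_2 − r_1²) / (1 − r_1²)
r_1² = (0.101)² = 0.010201
Numerator = -0.579 − 0.0102 = -0.5892; denominator = 1 − 0.0102 = 0.9898
φ_{22} = -0.5892 / 0.9898 = -0.595

-0.595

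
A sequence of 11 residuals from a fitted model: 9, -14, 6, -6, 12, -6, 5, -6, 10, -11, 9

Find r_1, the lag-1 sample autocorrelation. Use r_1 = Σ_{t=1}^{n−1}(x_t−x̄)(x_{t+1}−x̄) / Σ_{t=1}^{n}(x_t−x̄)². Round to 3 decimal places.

-0.804

Mean x̄ = (9 − 14 + 6 − 6 + 12 − 6 + 5 − 6 + 10 − 11 + 9)/11 = 0.7273
Numerator Σ_{t=1}^{10}(x_t−x̄)(x_{t+1}−x̄) = -712.2562
Denominator Σ(x_t−x̄)² = 886.1818
r_1 = -712.2562 / 886.1818 = -0.804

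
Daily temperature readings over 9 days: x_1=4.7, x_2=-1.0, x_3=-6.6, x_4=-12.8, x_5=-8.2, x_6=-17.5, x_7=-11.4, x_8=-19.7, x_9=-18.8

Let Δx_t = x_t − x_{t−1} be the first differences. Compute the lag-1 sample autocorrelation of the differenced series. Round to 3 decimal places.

First differences Δx: -5.7, -5.6, -6.2, 4.6, -9.3, 6.1, -8.3, 0.9
Mean of differences = -2.9375
Numerator Σ(Δx_t−Δx̄)(Δx_{t+1}−Δx̄) = -183.0502
Denominator Σ(Δx_t−Δx̄)² = 247.8188
r_1(Δx) = -183.0502 / 247.8188 = -0.739

-0.739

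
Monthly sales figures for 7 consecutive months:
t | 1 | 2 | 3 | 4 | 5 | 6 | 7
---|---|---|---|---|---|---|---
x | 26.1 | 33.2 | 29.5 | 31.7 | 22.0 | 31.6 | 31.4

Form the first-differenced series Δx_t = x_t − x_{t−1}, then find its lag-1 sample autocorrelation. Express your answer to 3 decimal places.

First differences Δx: 7.1, -3.7, 2.2, -9.7, 9.6, -0.2
Mean of differences = 0.8833
Numerator Σ(Δx_t−Δx̄)(Δx_{t+1}−Δx̄) = -150.1569
Denominator Σ(Δx_t−Δx̄)² = 250.5483
r_1(Δx) = -150.1569 / 250.5483 = -0.599

-0.599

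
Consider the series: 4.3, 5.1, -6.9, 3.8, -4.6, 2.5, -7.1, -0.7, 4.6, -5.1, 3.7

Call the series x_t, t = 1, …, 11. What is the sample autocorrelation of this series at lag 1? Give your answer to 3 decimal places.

Mean x̄ = (4.3 + 5.1 − 6.9 + 3.8 − 4.6 + 2.5 − 7.1 − 0.7 + 4.6 − 5.1 + 3.7)/11 = -0.0364
Numerator Σ_{t=1}^{10}(x_t−x̄)(x_{t+1}−x̄) = -127.0968
Denominator Σ(x_t−x̄)² = 245.7055
r_1 = -127.0968 / 245.7055 = -0.517

-0.517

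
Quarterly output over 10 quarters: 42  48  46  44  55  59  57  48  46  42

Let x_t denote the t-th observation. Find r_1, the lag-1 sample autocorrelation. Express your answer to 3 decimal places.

0.451

Mean x̄ = (42 + 48 + 46 + 44 + 55 + 59 + 57 + 48 + 46 + 42)/10 = 48.7000
Numerator Σ_{t=1}^{9}(x_t−x̄)(x_{t+1}−x̄) = 154.2100
Denominator Σ(x_t−x̄)² = 342.1000
r_1 = 154.2100 / 342.1000 = 0.451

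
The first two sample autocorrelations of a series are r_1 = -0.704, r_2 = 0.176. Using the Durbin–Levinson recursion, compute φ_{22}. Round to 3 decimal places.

φ_{22} = (r_2 − r_1²) / (1 − r_1²)
r_1² = (-0.704)² = 0.495616
Numerator = 0.176 − 0.4956 = -0.3196; denominator = 1 − 0.4956 = 0.5044
φ_{22} = -0.3196 / 0.5044 = -0.634

-0.634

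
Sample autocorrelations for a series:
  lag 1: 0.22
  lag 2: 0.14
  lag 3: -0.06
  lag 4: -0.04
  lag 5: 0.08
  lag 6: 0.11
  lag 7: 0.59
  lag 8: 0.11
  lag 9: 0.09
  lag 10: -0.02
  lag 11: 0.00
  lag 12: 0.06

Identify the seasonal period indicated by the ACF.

The largest autocorrelation is r_7 = 0.59; the remaining lags stay at or below 0.22. The elevated value at lag 1 (0.22), dropping to 0.14 at lag 2, reflects decaying short-term dependence rather than seasonality.
The dominant spike at lag 7 indicates a seasonal period of 7.

7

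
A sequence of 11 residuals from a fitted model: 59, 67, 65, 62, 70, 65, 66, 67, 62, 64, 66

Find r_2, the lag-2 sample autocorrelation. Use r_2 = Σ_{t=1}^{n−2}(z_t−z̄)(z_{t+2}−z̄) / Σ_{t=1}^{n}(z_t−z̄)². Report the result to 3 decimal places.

-0.097

Mean z̄ = (59 + 67 + 65 + 62 + 70 + 65 + 66 + 67 + 62 + 64 + 66)/11 = 64.8182
Numerator Σ_{t=1}^{9}(z_t−z̄)(z_{t+2}−z̄) = -8.7025
Denominator Σ(z_t−z̄)² = 89.6364
r_2 = -8.7025 / 89.6364 = -0.097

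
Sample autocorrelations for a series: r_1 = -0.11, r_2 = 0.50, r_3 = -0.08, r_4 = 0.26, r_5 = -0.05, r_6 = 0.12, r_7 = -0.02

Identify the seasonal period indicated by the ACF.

The largest autocorrelation is r_2 = 0.50, with a weaker echo at lag 4 (0.26); the remaining lags stay at or below 0.12.
The dominant spike at lag 2 indicates a seasonal period of 2.

2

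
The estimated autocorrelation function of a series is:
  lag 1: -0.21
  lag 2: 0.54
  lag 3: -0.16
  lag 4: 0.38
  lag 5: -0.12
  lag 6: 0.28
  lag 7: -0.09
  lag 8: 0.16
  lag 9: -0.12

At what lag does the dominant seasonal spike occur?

2

The largest autocorrelation is r_2 = 0.54, with weaker echoes at lags 4 (0.38), 6 (0.28) and 8 (0.16); the remaining lags stay at or below -0.09.
The dominant spike at lag 2 indicates a seasonal period of 2.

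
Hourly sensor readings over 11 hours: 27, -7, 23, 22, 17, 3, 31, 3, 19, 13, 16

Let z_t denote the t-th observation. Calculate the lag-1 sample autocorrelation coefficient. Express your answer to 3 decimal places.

Mean z̄ = (27 − 7 + 23 + 22 + 17 + 3 + 31 + 3 + 19 + 13 + 16)/11 = 15.1818
Numerator Σ_{t=1}^{10}(z_t−z̄)(z_{t+1}−z̄) = -834.0331
Denominator Σ(z_t−z̄)² = 1309.6364
r_1 = -834.0331 / 1309.6364 = -0.637

-0.637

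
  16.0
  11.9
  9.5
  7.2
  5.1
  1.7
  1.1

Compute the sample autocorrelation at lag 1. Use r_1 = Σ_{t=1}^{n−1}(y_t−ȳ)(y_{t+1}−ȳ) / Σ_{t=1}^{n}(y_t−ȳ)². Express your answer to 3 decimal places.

Mean ȳ = (16.0 + 11.9 + 9.5 + 7.2 + 5.1 + 1.7 + 1.1)/7 = 7.5000
Numerator Σ_{t=1}^{6}(y_t−ȳ)(y_{t+1}−ȳ) = 97.3600
Denominator Σ(y_t−ȳ)² = 176.0600
r_1 = 97.3600 / 176.0600 = 0.553

0.553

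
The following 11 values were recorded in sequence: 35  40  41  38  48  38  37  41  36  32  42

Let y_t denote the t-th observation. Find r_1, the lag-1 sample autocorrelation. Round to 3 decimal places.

Mean ȳ = (35 + 40 + 41 + 38 + 48 + 38 + 37 + 41 + 36 + 32 + 42)/11 = 38.9091
Numerator Σ_{t=1}^{10}(y_t−ȳ)(y_{t+1}−ȳ) = -30.0083
Denominator Σ(y_t−ȳ)² = 178.9091
r_1 = -30.0083 / 178.9091 = -0.168

-0.168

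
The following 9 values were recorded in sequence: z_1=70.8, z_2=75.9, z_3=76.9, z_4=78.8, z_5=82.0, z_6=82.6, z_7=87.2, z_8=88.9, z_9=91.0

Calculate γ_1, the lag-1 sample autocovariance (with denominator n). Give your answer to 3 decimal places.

23.992

Mean z̄ = (70.8 + 75.9 + 76.9 + 78.8 + 82.0 + 82.6 + 87.2 + 88.9 + 91.0)/9 = 81.5667
Σ_{t=1}^{8}(z_t−z̄)(z_{t+1}−z̄) = 215.9256
γ_1 = 215.9256 / 9 = 23.992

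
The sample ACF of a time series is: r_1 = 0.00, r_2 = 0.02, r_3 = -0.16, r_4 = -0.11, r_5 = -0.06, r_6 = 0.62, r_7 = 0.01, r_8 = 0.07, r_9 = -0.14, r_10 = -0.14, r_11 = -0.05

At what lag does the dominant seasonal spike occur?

The largest autocorrelation is r_6 = 0.62; the remaining lags stay at or below 0.07.
The dominant spike at lag 6 indicates a seasonal period of 6.

6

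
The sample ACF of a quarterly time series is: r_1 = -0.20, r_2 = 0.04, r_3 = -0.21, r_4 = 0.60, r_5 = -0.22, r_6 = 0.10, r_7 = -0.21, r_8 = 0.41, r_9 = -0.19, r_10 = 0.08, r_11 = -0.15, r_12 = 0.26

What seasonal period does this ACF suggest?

The largest autocorrelation is r_4 = 0.60, with weaker echoes at lags 8 (0.41) and 12 (0.26); the remaining lags stay at or below 0.10.
The dominant spike at lag 4 indicates a seasonal period of 4.

4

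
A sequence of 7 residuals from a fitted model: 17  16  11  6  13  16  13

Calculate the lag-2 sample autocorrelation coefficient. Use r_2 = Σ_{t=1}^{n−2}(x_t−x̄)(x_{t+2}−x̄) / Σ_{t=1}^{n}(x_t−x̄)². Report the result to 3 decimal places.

Mean x̄ = (17 + 16 + 11 + 6 + 13 + 16 + 13)/7 = 13.1429
Deviations from mean: 3.8571, 2.8571, -2.1429, -7.1429, -0.1429, 2.8571, -0.1429
Σ(x_t−x̄)(x_{t+2}−x̄) = (-8.2653) + (-20.4082) + (0.3061) + (-20.4082) + (0.0204) = -48.7551
Denominator Σ(x_t−x̄)² = 86.8571
r_2 = -48.7551 / 86.8571 = -0.561

-0.561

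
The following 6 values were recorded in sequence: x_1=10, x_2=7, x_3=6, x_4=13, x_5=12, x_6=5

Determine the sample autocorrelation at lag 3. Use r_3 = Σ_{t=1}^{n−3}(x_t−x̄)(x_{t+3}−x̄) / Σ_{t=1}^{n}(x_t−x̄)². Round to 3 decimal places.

0.181

Mean x̄ = (10 + 7 + 6 + 13 + 12 + 5)/6 = 8.8333
Deviations from mean: 1.1667, -1.8333, -2.8333, 4.1667, 3.1667, -3.8333
Σ(x_t−x̄)(x_{t+3}−x̄) = (4.8611) + (-5.8056) + (10.8611) = 9.9167
Denominator Σ(x_t−x̄)² = 54.8333
r_3 = 9.9167 / 54.8333 = 0.181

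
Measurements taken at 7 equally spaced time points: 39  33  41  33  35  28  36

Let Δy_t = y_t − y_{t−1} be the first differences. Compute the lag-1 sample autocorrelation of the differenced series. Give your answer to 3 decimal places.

First differences Δy: -6, 8, -8, 2, -7, 8
Mean of differences = -0.5000
Numerator Σ(Δy_t−Δȳ)(Δy_{t+1}−Δȳ) = -200.7500
Denominator Σ(Δy_t−Δȳ)² = 279.5000
r_1(Δy) = -200.7500 / 279.5000 = -0.718

-0.718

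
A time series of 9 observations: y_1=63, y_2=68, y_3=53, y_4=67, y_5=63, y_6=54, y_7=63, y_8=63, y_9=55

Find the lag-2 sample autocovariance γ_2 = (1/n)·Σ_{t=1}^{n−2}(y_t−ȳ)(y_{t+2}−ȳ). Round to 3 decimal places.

Mean ȳ = (63 + 68 + 53 + 67 + 63 + 54 + 63 + 63 + 55)/9 = 61.0000
Σ_{t=1}^{7}(y_t−ȳ)(y_{t+2}−ȳ) = -54.0000
γ_2 = -54.0000 / 9 = -6.000

-6.000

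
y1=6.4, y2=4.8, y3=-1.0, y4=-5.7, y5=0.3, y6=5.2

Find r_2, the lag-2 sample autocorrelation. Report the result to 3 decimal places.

-0.538

Mean ȳ = (6.4 + 4.8 − 1.0 − 5.7 + 0.3 + 5.2)/6 = 1.6667
Numerator Σ_{t=1}^{4}(y_t−ȳ)(y_{t+2}−ȳ) = -58.0889
Denominator Σ(y_t−ȳ)² = 107.9533
r_2 = -58.0889 / 107.9533 = -0.538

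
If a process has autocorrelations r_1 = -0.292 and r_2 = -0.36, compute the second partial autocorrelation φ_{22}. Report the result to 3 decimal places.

-0.487

φ_{22} = (r_2 − r_1²) / (1 − r_1²)
r_1² = (-0.292)² = 0.085264
Numerator = -0.36 − 0.0853 = -0.4453; denominator = 1 − 0.0853 = 0.9147
φ_{22} = -0.4453 / 0.9147 = -0.487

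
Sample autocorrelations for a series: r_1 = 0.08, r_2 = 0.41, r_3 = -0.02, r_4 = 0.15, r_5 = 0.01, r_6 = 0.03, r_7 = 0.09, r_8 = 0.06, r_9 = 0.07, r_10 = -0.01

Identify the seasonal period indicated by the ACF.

The largest autocorrelation is r_2 = 0.41, with a weaker echo at lag 4 (0.15); the remaining lags stay at or below 0.09.
The dominant spike at lag 2 indicates a seasonal period of 2.

2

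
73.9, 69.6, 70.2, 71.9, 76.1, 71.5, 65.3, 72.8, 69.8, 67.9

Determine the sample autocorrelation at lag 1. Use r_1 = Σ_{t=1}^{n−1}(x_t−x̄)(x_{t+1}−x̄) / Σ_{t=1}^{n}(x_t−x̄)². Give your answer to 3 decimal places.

-0.096

Mean x̄ = (73.9 + 69.6 + 70.2 + 71.9 + 76.1 + 71.5 + 65.3 + 72.8 + 69.8 + 67.9)/10 = 70.9000
Numerator Σ_{t=1}^{9}(x_t−x̄)(x_{t+1}−x̄) = -8.1600
Denominator Σ(x_t−x̄)² = 84.7600
r_1 = -8.1600 / 84.7600 = -0.096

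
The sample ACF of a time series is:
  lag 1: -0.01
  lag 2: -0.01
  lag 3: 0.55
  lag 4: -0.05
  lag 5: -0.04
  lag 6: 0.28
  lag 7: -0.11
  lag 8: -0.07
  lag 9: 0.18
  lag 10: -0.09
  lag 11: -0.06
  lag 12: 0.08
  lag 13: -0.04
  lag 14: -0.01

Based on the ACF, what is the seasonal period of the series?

3

The largest autocorrelation is r_3 = 0.55, with weaker echoes at lags 6 (0.28) and 9 (0.18); the remaining lags stay at or below 0.08.
The dominant spike at lag 3 indicates a seasonal period of 3.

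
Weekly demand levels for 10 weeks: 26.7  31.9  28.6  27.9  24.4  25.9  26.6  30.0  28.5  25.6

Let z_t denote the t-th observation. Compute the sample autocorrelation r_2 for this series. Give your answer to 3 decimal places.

Mean z̄ = (26.7 + 31.9 + 28.6 + 27.9 + 24.4 + 25.9 + 26.6 + 30.0 + 28.5 + 25.6)/10 = 27.6100
Numerator Σ_{t=1}^{8}(z_t−z̄)(z_{t+2}−z̄) = -9.8782
Denominator Σ(z_t−z̄)² = 45.0890
r_2 = -9.8782 / 45.0890 = -0.219

-0.219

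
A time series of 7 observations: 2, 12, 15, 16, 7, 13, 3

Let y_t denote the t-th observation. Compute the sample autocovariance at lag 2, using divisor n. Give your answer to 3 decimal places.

-0.268

Mean ȳ = (2 + 12 + 15 + 16 + 7 + 13 + 3)/7 = 9.7143
Deviations: -7.7143, 2.2857, 5.2857, 6.2857, -2.7143, 3.2857, -6.7143
Σ_{t=1}^{5}(y_t−ȳ)(y_{t+2}−ȳ) = -1.8776
γ_2 = -1.8776 / 7 = -0.268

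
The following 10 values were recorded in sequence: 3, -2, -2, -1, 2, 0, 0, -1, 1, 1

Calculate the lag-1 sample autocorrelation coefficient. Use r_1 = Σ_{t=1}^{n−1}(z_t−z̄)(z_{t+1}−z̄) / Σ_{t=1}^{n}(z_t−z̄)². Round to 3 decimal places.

-0.069

Mean z̄ = (3 − 2 − 2 − 1 + 2 + 0 + 0 − 1 + 1 + 1)/10 = 0.1000
Numerator Σ_{t=1}^{9}(z_t−z̄)(z_{t+1}−z̄) = -1.7100
Denominator Σ(z_t−z̄)² = 24.9000
r_1 = -1.7100 / 24.9000 = -0.069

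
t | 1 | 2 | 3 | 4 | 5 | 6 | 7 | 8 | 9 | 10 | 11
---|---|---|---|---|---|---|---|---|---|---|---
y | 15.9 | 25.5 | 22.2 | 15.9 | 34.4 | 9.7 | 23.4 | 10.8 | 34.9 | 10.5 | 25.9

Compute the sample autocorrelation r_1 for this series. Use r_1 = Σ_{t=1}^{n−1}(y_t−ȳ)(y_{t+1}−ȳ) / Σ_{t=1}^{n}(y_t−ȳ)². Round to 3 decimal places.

Mean ȳ = (15.9 + 25.5 + 22.2 + 15.9 + 34.4 + 9.7 + 23.4 + 10.8 + 34.9 + 10.5 + 25.9)/11 = 20.8273
Numerator Σ_{t=1}^{10}(y_t−ȳ)(y_{t+1}−ȳ) = -634.5335
Denominator Σ(y_t−ȳ)² = 817.9018
r_1 = -634.5335 / 817.9018 = -0.776

-0.776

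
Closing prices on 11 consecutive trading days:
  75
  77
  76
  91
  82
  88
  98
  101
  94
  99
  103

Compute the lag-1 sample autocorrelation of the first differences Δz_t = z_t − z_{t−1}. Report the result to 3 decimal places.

-0.474

First differences Δz: 2, -1, 15, -9, 6, 10, 3, -7, 5, 4
Mean of differences = 2.8000
Numerator Σ(Δz_t−Δz̄)(Δz_{t+1}−Δz̄) = -221.4400
Denominator Σ(Δz_t−Δz̄)² = 467.6000
r_1(Δz) = -221.4400 / 467.6000 = -0.474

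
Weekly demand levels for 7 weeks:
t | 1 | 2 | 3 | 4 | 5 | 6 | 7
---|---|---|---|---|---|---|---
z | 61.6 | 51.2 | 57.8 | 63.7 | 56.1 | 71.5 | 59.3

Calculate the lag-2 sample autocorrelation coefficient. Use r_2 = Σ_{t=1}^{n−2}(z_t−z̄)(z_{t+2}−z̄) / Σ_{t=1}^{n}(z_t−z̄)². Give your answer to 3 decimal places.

0.074

Mean z̄ = (61.6 + 51.2 + 57.8 + 63.7 + 56.1 + 71.5 + 59.3)/7 = 60.1714
Σ(z_t−z̄)(z_{t+2}−z̄) = (-3.3878) + (-31.6563) + (9.6551) + (39.9737) + (3.5480) = 18.1327
Denominator Σ(z_t−z̄)² = 246.2743
r_2 = 18.1327 / 246.2743 = 0.074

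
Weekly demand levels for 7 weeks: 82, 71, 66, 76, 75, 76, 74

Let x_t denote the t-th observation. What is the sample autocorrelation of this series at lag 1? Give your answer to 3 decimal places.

-0.071

Mean x̄ = (82 + 71 + 66 + 76 + 75 + 76 + 74)/7 = 74.2857
Numerator Σ_{t=1}^{6}(x_t−x̄)(x_{t+1}−x̄) = -10.3673
Denominator Σ(x_t−x̄)² = 145.4286
r_1 = -10.3673 / 145.4286 = -0.071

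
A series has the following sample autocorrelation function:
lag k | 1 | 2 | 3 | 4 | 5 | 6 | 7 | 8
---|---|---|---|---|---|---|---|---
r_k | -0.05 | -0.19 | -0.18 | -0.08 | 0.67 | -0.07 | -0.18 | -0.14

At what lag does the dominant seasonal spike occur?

The largest autocorrelation is r_5 = 0.67; the remaining lags stay at or below -0.05.
The dominant spike at lag 5 indicates a seasonal period of 5.

5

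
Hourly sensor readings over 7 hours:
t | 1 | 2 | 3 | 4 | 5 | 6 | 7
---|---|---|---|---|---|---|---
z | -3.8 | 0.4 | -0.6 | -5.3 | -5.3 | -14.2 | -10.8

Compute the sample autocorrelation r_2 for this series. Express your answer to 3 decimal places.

0.051

Mean z̄ = (-3.8 + 0.4 − 0.6 − 5.3 − 5.3 − 14.2 − 10.8)/7 = -5.6571
Deviations from mean: 1.8571, 6.0571, 5.0571, 0.3571, 0.3571, -8.5429, -5.1429
Σ(z_t−z̄)(z_{t+2}−z̄) = (9.3918) + (2.1633) + (1.8061) + (-3.0510) + (-1.8367) = 8.4735
Denominator Σ(z_t−z̄)² = 165.3971
r_2 = 8.4735 / 165.3971 = 0.051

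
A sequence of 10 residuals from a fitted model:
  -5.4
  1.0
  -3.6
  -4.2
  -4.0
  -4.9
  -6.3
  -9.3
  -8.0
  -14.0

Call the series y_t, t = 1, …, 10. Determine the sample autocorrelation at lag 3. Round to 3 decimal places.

Mean ȳ = (-5.4 + 1.0 − 3.6 − 4.2 − 4.0 − 4.9 − 6.3 − 9.3 − 8.0 − 14.0)/10 = -5.8700
Σ(y_t−ȳ)(y_{t+3}−ȳ) = (0.7849) + (12.8469) + (2.2019) + (-0.7181) + (-6.4141) + (-2.0661) + (3.4959) = 10.1313
Denominator Σ(y_t−ȳ)² = 142.3810
r_3 = 10.1313 / 142.3810 = 0.071

0.071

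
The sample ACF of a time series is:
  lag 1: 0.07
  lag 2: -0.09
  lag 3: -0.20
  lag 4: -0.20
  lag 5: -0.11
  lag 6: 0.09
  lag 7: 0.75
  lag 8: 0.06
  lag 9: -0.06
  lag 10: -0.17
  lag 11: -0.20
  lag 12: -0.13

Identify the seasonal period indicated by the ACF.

The largest autocorrelation is r_7 = 0.75; the remaining lags stay at or below 0.09.
The dominant spike at lag 7 indicates a seasonal period of 7.

7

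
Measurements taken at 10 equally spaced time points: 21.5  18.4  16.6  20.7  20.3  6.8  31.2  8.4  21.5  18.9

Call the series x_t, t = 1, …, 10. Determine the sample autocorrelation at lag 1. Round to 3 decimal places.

-0.762

Mean x̄ = (21.5 + 18.4 + 16.6 + 20.7 + 20.3 + 6.8 + 31.2 + 8.4 + 21.5 + 18.9)/10 = 18.4300
Numerator Σ_{t=1}^{9}(x_t−x̄)(x_{t+1}−x̄) = -327.6419
Denominator Σ(x_t−x̄)² = 430.0010
r_1 = -327.6419 / 430.0010 = -0.762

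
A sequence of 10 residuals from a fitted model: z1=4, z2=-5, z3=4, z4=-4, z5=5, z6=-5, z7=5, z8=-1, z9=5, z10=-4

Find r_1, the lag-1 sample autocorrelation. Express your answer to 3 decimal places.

Mean z̄ = (4 − 5 + 4 − 4 + 5 − 5 + 5 − 1 + 5 − 4)/10 = 0.4000
Numerator Σ_{t=1}^{9}(z_t−z̄)(z_{t+1}−z̄) = -157.7600
Denominator Σ(z_t−z̄)² = 188.4000
r_1 = -157.7600 / 188.4000 = -0.837

-0.837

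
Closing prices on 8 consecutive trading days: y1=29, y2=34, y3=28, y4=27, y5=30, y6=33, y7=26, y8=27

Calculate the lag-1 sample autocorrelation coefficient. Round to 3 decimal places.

Mean ȳ = (29 + 34 + 28 + 27 + 30 + 33 + 26 + 27)/8 = 29.2500
Deviations from mean: -0.2500, 4.7500, -1.2500, -2.2500, 0.7500, 3.7500, -3.2500, -2.2500
Numerator Σ_{t=1}^{7}(y_t−ȳ)(y_{t+1}−ȳ) = -8.0625
Denominator Σ(y_t−ȳ)² = 59.5000
r_1 = -8.0625 / 59.5000 = -0.136

-0.136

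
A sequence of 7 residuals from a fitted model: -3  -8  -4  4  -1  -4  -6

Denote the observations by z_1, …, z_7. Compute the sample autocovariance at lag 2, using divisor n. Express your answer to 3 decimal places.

-6.985

Mean z̄ = (-3 − 8 − 4 + 4 − 1 − 4 − 6)/7 = -3.1429
Σ_{t=1}^{5}(z_t−z̄)(z_{t+2}−z̄) = -48.8980
γ_2 = -48.8980 / 7 = -6.985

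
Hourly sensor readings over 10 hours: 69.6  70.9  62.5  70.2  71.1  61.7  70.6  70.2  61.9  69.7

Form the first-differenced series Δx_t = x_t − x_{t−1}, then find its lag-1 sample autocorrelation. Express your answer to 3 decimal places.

-0.525

First differences Δx: 1.3, -8.4, 7.7, 0.9, -9.4, 8.9, -0.4, -8.3, 7.8
Mean of differences = 0.0111
Numerator Σ(Δx_t−Δx̄)(Δx_{t+1}−Δx̄) = -225.6701
Denominator Σ(Δx_t−Δx̄)² = 429.8089
r_1(Δx) = -225.6701 / 429.8089 = -0.525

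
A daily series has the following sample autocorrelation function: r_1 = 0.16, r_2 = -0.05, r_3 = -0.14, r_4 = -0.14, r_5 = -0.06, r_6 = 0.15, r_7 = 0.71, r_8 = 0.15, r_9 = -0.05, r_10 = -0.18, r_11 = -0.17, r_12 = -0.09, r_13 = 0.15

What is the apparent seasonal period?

The largest autocorrelation is r_7 = 0.71; the remaining lags stay at or below 0.16.
The dominant spike at lag 7 indicates a seasonal period of 7.

7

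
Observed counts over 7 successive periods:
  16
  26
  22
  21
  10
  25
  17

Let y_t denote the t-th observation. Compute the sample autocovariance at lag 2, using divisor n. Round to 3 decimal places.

Mean ȳ = (16 + 26 + 22 + 21 + 10 + 25 + 17)/7 = 19.5714
Σ_{t=1}^{5}(y_t−ȳ)(y_{t+2}−ȳ) = 9.6327
γ_2 = 9.6327 / 7 = 1.376

1.376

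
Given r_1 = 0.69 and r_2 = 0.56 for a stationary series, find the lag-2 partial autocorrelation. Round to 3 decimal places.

0.160

φ_{22} = (r_2 − r_1²) / (1 − r_1²)
r_1² = (0.69)² = 0.4761
Numerator = 0.56 − 0.4761 = 0.0839; denominator = 1 − 0.4761 = 0.5239
φ_{22} = 0.0839 / 0.5239 = 0.160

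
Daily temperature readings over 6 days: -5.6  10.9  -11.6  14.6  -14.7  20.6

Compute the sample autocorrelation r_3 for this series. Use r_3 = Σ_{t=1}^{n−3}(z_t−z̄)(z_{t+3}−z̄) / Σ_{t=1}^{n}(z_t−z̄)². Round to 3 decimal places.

-0.451

Mean z̄ = (-5.6 + 10.9 − 11.6 + 14.6 − 14.7 + 20.6)/6 = 2.3667
Deviations from mean: -7.9667, 8.5333, -13.9667, 12.2333, -17.0667, 18.2333
Numerator Σ_{t=1}^{3}(z_t−z̄)(z_{t+3}−z̄) = -497.7533
Denominator Σ(z_t−z̄)² = 1104.7333
r_3 = -497.7533 / 1104.7333 = -0.451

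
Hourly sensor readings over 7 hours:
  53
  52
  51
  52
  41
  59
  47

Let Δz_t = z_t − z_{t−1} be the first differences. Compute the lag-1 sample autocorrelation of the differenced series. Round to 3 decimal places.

First differences Δz: -1, -1, 1, -11, 18, -12
Mean of differences = -1.0000
Numerator Σ(Δz_t−Δz̄)(Δz_{t+1}−Δz̄) = -419.0000
Denominator Σ(Δz_t−Δz̄)² = 586.0000
r_1(Δz) = -419.0000 / 586.0000 = -0.715

-0.715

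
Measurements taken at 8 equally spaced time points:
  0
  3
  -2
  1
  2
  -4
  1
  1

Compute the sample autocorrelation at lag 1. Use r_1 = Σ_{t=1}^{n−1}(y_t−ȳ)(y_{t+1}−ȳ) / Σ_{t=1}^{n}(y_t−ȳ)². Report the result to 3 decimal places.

-0.488

Mean ȳ = (0 + 3 − 2 + 1 + 2 − 4 + 1 + 1)/8 = 0.2500
Deviations from mean: -0.2500, 2.7500, -2.2500, 0.7500, 1.7500, -4.2500, 0.7500, 0.7500
Σ(y_t−ȳ)(y_{t+1}−ȳ) = (-0.6875) + (-6.1875) + (-1.6875) + (1.3125) + (-7.4375) + (-3.1875) + (0.5625) = -17.3125
Denominator Σ(y_t−ȳ)² = 35.5000
r_1 = -17.3125 / 35.5000 = -0.488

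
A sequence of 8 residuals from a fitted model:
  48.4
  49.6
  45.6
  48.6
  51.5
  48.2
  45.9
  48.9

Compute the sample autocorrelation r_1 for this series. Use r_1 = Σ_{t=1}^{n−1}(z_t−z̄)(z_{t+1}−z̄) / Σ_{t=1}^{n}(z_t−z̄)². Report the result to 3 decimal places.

-0.186

Mean z̄ = (48.4 + 49.6 + 45.6 + 48.6 + 51.5 + 48.2 + 45.9 + 48.9)/8 = 48.3375
Deviations from mean: 0.0625, 1.2625, -2.7375, 0.2625, 3.1625, -0.1375, -2.4375, 0.5625
Numerator Σ_{t=1}^{7}(z_t−z̄)(z_{t+1}−z̄) = -4.7364
Denominator Σ(z_t−z̄)² = 25.4388
r_1 = -4.7364 / 25.4388 = -0.186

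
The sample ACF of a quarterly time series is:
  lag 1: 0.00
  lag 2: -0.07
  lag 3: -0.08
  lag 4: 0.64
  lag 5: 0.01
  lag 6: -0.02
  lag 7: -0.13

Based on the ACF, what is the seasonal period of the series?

4

The largest autocorrelation is r_4 = 0.64; the remaining lags stay at or below 0.01.
The dominant spike at lag 4 indicates a seasonal period of 4.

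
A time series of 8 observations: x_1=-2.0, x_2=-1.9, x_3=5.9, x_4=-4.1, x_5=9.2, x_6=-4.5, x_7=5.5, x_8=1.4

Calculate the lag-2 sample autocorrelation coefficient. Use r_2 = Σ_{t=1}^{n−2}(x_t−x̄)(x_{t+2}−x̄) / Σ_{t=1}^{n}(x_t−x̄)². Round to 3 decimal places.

0.554

Mean x̄ = (-2.0 − 1.9 + 5.9 − 4.1 + 9.2 − 4.5 + 5.5 + 1.4)/8 = 1.1875
Deviations from mean: -3.1875, -3.0875, 4.7125, -5.2875, 8.0125, -5.6875, 4.3125, 0.2125
Σ(x_t−x̄)(x_{t+2}−x̄) = (-15.0211) + (16.3252) + (37.7589) + (30.0727) + (34.5539) + (-1.2086) = 102.4809
Denominator Σ(x_t−x̄)² = 185.0488
r_2 = 102.4809 / 185.0488 = 0.554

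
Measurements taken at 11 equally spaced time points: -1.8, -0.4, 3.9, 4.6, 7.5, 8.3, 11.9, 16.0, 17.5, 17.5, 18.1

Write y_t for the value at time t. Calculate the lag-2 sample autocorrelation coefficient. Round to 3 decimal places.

Mean ȳ = (-1.8 − 0.4 + 3.9 + 4.6 + 7.5 + 8.3 + 11.9 + 16.0 + 17.5 + 17.5 + 18.1)/11 = 9.3727
Numerator Σ_{t=1}^{9}(y_t−ȳ)(y_{t+2}−ȳ) = 256.6449
Denominator Σ(y_t−ȳ)² = 536.3018
r_2 = 256.6449 / 536.3018 = 0.479

0.479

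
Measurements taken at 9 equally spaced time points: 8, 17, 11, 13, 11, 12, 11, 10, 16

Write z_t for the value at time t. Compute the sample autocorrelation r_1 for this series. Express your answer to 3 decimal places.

-0.510

Mean z̄ = (8 + 17 + 11 + 13 + 11 + 12 + 11 + 10 + 16)/9 = 12.1111
Numerator Σ_{t=1}^{8}(z_t−z̄)(z_{t+1}−z̄) = -33.1235
Denominator Σ(z_t−z̄)² = 64.8889
r_1 = -33.1235 / 64.8889 = -0.510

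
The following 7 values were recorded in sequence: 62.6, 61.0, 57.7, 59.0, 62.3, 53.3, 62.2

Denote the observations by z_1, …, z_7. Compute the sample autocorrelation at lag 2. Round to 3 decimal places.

-0.014

Mean z̄ = (62.6 + 61.0 + 57.7 + 59.0 + 62.3 + 53.3 + 62.2)/7 = 59.7286
Numerator Σ_{t=1}^{5}(z_t−z̄)(z_{t+2}−z̄) = -0.9288
Denominator Σ(z_t−z̄)² = 68.5543
r_2 = -0.9288 / 68.5543 = -0.014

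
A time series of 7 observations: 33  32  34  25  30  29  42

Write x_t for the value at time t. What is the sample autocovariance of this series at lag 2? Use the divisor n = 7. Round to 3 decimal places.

Mean x̄ = (33 + 32 + 34 + 25 + 30 + 29 + 42)/7 = 32.1429
Σ_{t=1}^{5}(x_t−x̄)(x_{t+2}−x̄) = -0.0408
γ_2 = -0.0408 / 7 = -0.006

-0.006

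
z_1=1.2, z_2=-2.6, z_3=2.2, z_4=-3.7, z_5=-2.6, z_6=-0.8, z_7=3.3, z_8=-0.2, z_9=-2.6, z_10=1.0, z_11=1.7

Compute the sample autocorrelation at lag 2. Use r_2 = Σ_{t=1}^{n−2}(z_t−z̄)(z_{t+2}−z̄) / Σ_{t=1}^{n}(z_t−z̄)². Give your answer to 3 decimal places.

-0.247

Mean z̄ = (1.2 − 2.6 + 2.2 − 3.7 − 2.6 − 0.8 + 3.3 − 0.2 − 2.6 + 1.0 + 1.7)/11 = -0.2818
Numerator Σ_{t=1}^{9}(z_t−z̄)(z_{t+2}−z̄) = -13.5188
Denominator Σ(z_t−z̄)² = 54.8364
r_2 = -13.5188 / 54.8364 = -0.247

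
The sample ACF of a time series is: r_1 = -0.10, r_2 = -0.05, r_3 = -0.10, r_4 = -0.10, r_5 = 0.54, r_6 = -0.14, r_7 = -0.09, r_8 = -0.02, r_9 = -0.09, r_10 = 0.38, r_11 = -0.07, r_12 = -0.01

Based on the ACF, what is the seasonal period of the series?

5

The largest autocorrelation is r_5 = 0.54, with a weaker echo at lag 10 (0.38); the remaining lags stay at or below -0.01.
The dominant spike at lag 5 indicates a seasonal period of 5.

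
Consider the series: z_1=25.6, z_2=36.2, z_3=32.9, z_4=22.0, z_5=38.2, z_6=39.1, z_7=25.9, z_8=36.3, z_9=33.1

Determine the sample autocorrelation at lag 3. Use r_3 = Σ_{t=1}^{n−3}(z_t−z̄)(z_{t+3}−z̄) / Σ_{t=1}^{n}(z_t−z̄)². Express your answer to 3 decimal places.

Mean z̄ = (25.6 + 36.2 + 32.9 + 22.0 + 38.2 + 39.1 + 25.9 + 36.3 + 33.1)/9 = 32.1444
Numerator Σ_{t=1}^{6}(z_t−z̄)(z_{t+3}−z̄) = 191.3607
Denominator Σ(z_t−z̄)² = 304.9822
r_3 = 191.3607 / 304.9822 = 0.627

0.627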